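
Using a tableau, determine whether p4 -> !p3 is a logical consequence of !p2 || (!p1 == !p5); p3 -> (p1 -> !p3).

Initial set: {T (!p2 || (!p1 == !p5)); T (p3 -> (p1 -> !p3)); F (p4 -> !p3)}.
F (p4 -> !p3): α-rule — add T p4, F !p3.
T (!p2 || (!p1 == !p5)): β-rule — branch into T !p2  //  T (!p1 == !p5).
  branch 1 (add T !p2):
    T (p3 -> (p1 -> !p3)): β-rule — branch into F p3  //  T (p1 -> !p3).
      branch 1.1 (add F p3):
        × closes — contains both p3 and !p3.
      branch 1.2 (add T (p1 -> !p3)):
        T (p1 -> !p3): β-rule — branch into F p1  //  T !p3.
          branch 1.2.1 (add F p1):
            ○ open, literals {p1=false, p2=false, p3=true, p4=true}.
          branch 1.2.2 (add T !p3):
            × closes — contains both p3 and !p3.
  branch 2 (add T (!p1 == !p5)):
    T (p3 -> (p1 -> !p3)): β-rule — branch into F p3  //  T (p1 -> !p3).
      branch 2.1 (add F p3):
        × closes — contains both p3 and !p3.
      branch 2.2 (add T (p1 -> !p3)):
        T (!p1 == !p5): β-rule — branch into T !p1, T !p5  //  F !p1, F !p5.
          branch 2.2.1 (add T !p1, T !p5):
            T (p1 -> !p3): β-rule — branch into F p1  //  T !p3.
              branch 2.2.1.1 (add F p1):
                ○ open, literals {p1=false, p3=true, p4=true, p5=false}.
              branch 2.2.1.2 (add T !p3):
                × closes — contains both p3 and !p3.
          branch 2.2.2 (add F !p1, F !p5):
            T (p1 -> !p3): β-rule — branch into F p1  //  T !p3.
              branch 2.2.2.1 (add F p1):
                × closes — contains both p1 and !p1.
              branch 2.2.2.2 (add T !p3):
                × closes — contains both p3 and !p3.
6 branches closed, 2 open.
An open branch gives a countermodel: p1=false, p2=false, p3=true, p4=true (unmentioned atoms arbitrary); the premises hold there but the conclusion fails.

No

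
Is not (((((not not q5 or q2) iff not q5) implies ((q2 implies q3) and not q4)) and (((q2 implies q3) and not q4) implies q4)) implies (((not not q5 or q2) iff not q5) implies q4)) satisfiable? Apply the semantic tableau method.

Initial set: {T not (((((not not q5 or q2) iff not q5) implies ((q2 implies q3) and not q4)) and (((q2 implies q3) and not q4) implies q4)) implies (((not not q5 or q2) iff not q5) implies q4))}.
T not (((((not not q5 or q2) iff not q5) implies ((q2 implies q3) and not q4)) and (((q2 implies q3) and not q4) implies q4)) implies (((not not q5 or q2) iff not q5) implies q4)): α-rule — add T ((((not not q5 or q2) iff not q5) implies ((q2 implies q3) and not q4)) and (((q2 implies q3) and not q4) implies q4)), F (((not not q5 or q2) iff not q5) implies q4).
T ((((not not q5 or q2) iff not q5) implies ((q2 implies q3) and not q4)) and (((q2 implies q3) and not q4) implies q4)): α-rule — add T (((not not q5 or q2) iff not q5) implies ((q2 implies q3) and not q4)), T (((q2 implies q3) and not q4) implies q4).
F (((not not q5 or q2) iff not q5) implies q4): α-rule — add T ((not not q5 or q2) iff not q5), F q4.
T (((not not q5 or q2) iff not q5) implies ((q2 implies q3) and not q4)): β-rule — branch into F ((not not q5 or q2) iff not q5)  //  T ((q2 implies q3) and not q4).
  branch 1 (add F ((not not q5 or q2) iff not q5)):
    T (((q2 implies q3) and not q4) implies q4): β-rule — branch into F ((q2 implies q3) and not q4)  //  T q4.
      branch 1.1 (add F ((q2 implies q3) and not q4)):
        T ((not not q5 or q2) iff not q5): β-rule — branch into T (not not q5 or q2), T not q5  //  F (not not q5 or q2), F not q5.
          branch 1.1.1 (add T (not not q5 or q2), T not q5):
            F ((not not q5 or q2) iff not q5): β-rule — branch into T (not not q5 or q2), F not q5  //  F (not not q5 or q2), T not q5.
              branch 1.1.1.1 (add T (not not q5 or q2), F not q5):
                × closes — contains both q5 and not q5.
              branch 1.1.1.2 (add F (not not q5 or q2), T not q5):
                F (not not q5 or q2): α-rule — add F not not q5, F q2.
                F not not q5: drop double negation, giving F q5.
                F ((q2 implies q3) and not q4): β-rule — branch into F (q2 implies q3)  //  F not q4.
                  branch 1.1.1.2.1 (add F (q2 implies q3)):
                    F (q2 implies q3): α-rule — add T q2, F q3.
                    × closes — contains both q2 and not q2.
                  branch 1.1.1.2.2 (add F not q4):
                    × closes — contains both q4 and not q4.
          branch 1.1.2 (add F (not not q5 or q2), F not q5):
            F (not not q5 or q2): α-rule — add F not not q5, F q2.
            F not not q5: drop double negation, giving F q5.
            × closes — contains both q5 and not q5.
      branch 1.2 (add T q4):
        × closes — contains both q4 and not q4.
  branch 2 (add T ((q2 implies q3) and not q4)):
    T ((q2 implies q3) and not q4): α-rule — add T (q2 implies q3), T not q4.
    T (((q2 implies q3) and not q4) implies q4): β-rule — branch into F ((q2 implies q3) and not q4)  //  T q4.
      branch 2.1 (add F ((q2 implies q3) and not q4)):
        T ((not not q5 or q2) iff not q5): β-rule — branch into T (not not q5 or q2), T not q5  //  F (not not q5 or q2), F not q5.
          branch 2.1.1 (add T (not not q5 or q2), T not q5):
            T (q2 implies q3): β-rule — branch into F q2  //  T q3.
              branch 2.1.1.1 (add F q2):
                F ((q2 implies q3) and not q4): β-rule — branch into F (q2 implies q3)  //  F not q4.
                  branch 2.1.1.1.1 (add F (q2 implies q3)):
                    F (q2 implies q3): α-rule — add T q2, F q3.
                    × closes — contains both q2 and not q2.
                  branch 2.1.1.1.2 (add F not q4):
                    × closes — contains both q4 and not q4.
              branch 2.1.1.2 (add T q3):
                F ((q2 implies q3) and not q4): β-rule — branch into F (q2 implies q3)  //  F not q4.
                  branch 2.1.1.2.1 (add F (q2 implies q3)):
                    F (q2 implies q3): α-rule — add T q2, F q3.
                    × closes — contains both q3 and not q3.
                  branch 2.1.1.2.2 (add F not q4):
                    × closes — contains both q4 and not q4.
          branch 2.1.2 (add F (not not q5 or q2), F not q5):
            F (not not q5 or q2): α-rule — add F not not q5, F q2.
            F not not q5: drop double negation, giving F q5.
            × closes — contains both q5 and not q5.
      branch 2.2 (add T q4):
        × closes — contains both q4 and not q4.
All 11 branches close.
Every branch closed; the formula is unsatisfiable.

Unsatisfiable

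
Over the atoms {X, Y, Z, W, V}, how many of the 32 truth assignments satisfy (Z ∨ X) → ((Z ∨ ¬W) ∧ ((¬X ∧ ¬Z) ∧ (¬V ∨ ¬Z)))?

8

Initial set: {((Z ∨ X) → ((Z ∨ ¬W) ∧ ((¬X ∧ ¬Z) ∧ (¬V ∨ ¬Z))))}.
((Z ∨ X) → ((Z ∨ ¬W) ∧ ((¬X ∧ ¬Z) ∧ (¬V ∨ ¬Z)))): β-rule — branch into ¬(Z ∨ X)  //  ((Z ∨ ¬W) ∧ ((¬X ∧ ¬Z) ∧ (¬V ∨ ¬Z))).
  branch 1 (add ¬(Z ∨ X)):
    ¬(Z ∨ X): α-rule — add ¬Z, ¬X.
    ○ open, literals {X=0, Z=0}.
  branch 2 (add ((Z ∨ ¬W) ∧ ((¬X ∧ ¬Z) ∧ (¬V ∨ ¬Z)))):
    ((Z ∨ ¬W) ∧ ((¬X ∧ ¬Z) ∧ (¬V ∨ ¬Z))): α-rule — add (Z ∨ ¬W), ((¬X ∧ ¬Z) ∧ (¬V ∨ ¬Z)).
    ((¬X ∧ ¬Z) ∧ (¬V ∨ ¬Z)): α-rule — add (¬X ∧ ¬Z), (¬V ∨ ¬Z).
    (¬X ∧ ¬Z): α-rule — add ¬X, ¬Z.
    (Z ∨ ¬W): β-rule — branch into Z  //  ¬W.
      branch 2.1 (add Z):
        × closes — contains both Z and ¬Z.
      branch 2.2 (add ¬W):
        (¬V ∨ ¬Z): β-rule — branch into ¬V  //  ¬Z.
          branch 2.2.1 (add ¬V):
            ○ open, literals {V=0, W=0, X=0, Z=0}.
          branch 2.2.2 (add ¬Z):
            ○ open, literals {W=0, X=0, Z=0}.
1 branch closed, 3 open.
Each open branch fixes some atoms; the unmentioned ones are free. Counting distinct full assignments: branch {X=0, Z=0} (Y, W, V) contributes 8 new; branch {V=0, W=0, X=0, Z=0} (Y) contributes 0 new; branch {W=0, X=0, Z=0} (Y, V) contributes 0 new. Total: 8.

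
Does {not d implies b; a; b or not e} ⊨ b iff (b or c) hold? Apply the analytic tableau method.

No

Initial set: {(not d implies b); a; (b or not e); not (b iff (b or c))}.
(not d implies b): β-rule — branch into not not d  //  b.
  branch 1 (add not not d):
    (b or not e): β-rule — branch into b  //  not e.
      branch 1.1 (add b):
        not (b iff (b or c)): β-rule — branch into b, not (b or c)  //  not b, (b or c).
          branch 1.1.1 (add b, not (b or c)):
            not (b or c): α-rule — add not b, not c.
            × closes — contains both b and not b.
          branch 1.1.2 (add not b, (b or c)):
            × closes — contains both b and not b.
      branch 1.2 (add not e):
        not (b iff (b or c)): β-rule — branch into b, not (b or c)  //  not b, (b or c).
          branch 1.2.1 (add b, not (b or c)):
            not (b or c): α-rule — add not b, not c.
            × closes — contains both b and not b.
          branch 1.2.2 (add not b, (b or c)):
            (b or c): β-rule — branch into b  //  c.
              branch 1.2.2.1 (add b):
                × closes — contains both b and not b.
              branch 1.2.2.2 (add c):
                ○ open, literals {a=1, b=0, c=1, d=1, e=0}.
  branch 2 (add b):
    (b or not e): β-rule — branch into b  //  not e.
      branch 2.1 (add b):
        not (b iff (b or c)): β-rule — branch into b, not (b or c)  //  not b, (b or c).
          branch 2.1.1 (add b, not (b or c)):
            not (b or c): α-rule — add not b, not c.
            × closes — contains both b and not b.
          branch 2.1.2 (add not b, (b or c)):
            × closes — contains both b and not b.
      branch 2.2 (add not e):
        not (b iff (b or c)): β-rule — branch into b, not (b or c)  //  not b, (b or c).
          branch 2.2.1 (add b, not (b or c)):
            not (b or c): α-rule — add not b, not c.
            × closes — contains both b and not b.
          branch 2.2.2 (add not b, (b or c)):
            × closes — contains both b and not b.
8 branches closed, 1 open.
An open branch gives a countermodel: a=1, b=0, c=1, d=1, e=0 (unmentioned atoms arbitrary); the premises hold there but the conclusion fails.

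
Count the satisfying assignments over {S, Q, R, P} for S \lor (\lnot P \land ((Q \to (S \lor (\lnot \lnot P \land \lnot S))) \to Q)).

10

Initial set: {(S \lor (\lnot P \land ((Q \to (S \lor (\lnot \lnot P \land \lnot S))) \to Q)))}.
(S \lor (\lnot P \land ((Q \to (S \lor (\lnot \lnot P \land \lnot S))) \to Q))): β-rule — branch into S  //  (\lnot P \land ((Q \to (S \lor (\lnot \lnot P \land \lnot S))) \to Q)).
  branch 1 (add S):
    ○ open, literals {S=true}.
  branch 2 (add (\lnot P \land ((Q \to (S \lor (\lnot \lnot P \land \lnot S))) \to Q))):
    (\lnot P \land ((Q \to (S \lor (\lnot \lnot P \land \lnot S))) \to Q)): α-rule — add \lnot P, ((Q \to (S \lor (\lnot \lnot P \land \lnot S))) \to Q).
    ((Q \to (S \lor (\lnot \lnot P \land \lnot S))) \to Q): β-rule — branch into \lnot (Q \to (S \lor (\lnot \lnot P \land \lnot S)))  //  Q.
      branch 2.1 (add \lnot (Q \to (S \lor (\lnot \lnot P \land \lnot S)))):
        \lnot (Q \to (S \lor (\lnot \lnot P \land \lnot S))): α-rule — add Q, \lnot (S \lor (\lnot \lnot P \land \lnot S)).
        \lnot (S \lor (\lnot \lnot P \land \lnot S)): α-rule — add \lnot S, \lnot (\lnot \lnot P \land \lnot S).
        \lnot (\lnot \lnot P \land \lnot S): β-rule — branch into \lnot \lnot \lnot P  //  \lnot \lnot S.
          branch 2.1.1 (add \lnot \lnot \lnot P):
            \lnot \lnot \lnot P: drop double negation, giving \lnot P.
            ○ open, literals {P=false, Q=true, S=false}.
          branch 2.1.2 (add \lnot \lnot S):
            × closes — contains both S and \lnot S.
      branch 2.2 (add Q):
        ○ open, literals {P=false, Q=true}.
1 branch closed, 3 open.
Each open branch fixes some atoms; the unmentioned ones are free. Counting distinct full assignments: branch {S=true} (Q, R, P) contributes 8 new; branch {P=false, Q=true, S=false} (R) contributes 2 new; branch {P=false, Q=true} (S, R) contributes 0 new. Total: 10.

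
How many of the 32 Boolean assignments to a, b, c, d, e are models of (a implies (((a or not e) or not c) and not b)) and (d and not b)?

Initial set: {((a implies (((a or not e) or not c) and not b)) and (d and not b))}.
((a implies (((a or not e) or not c) and not b)) and (d and not b)): α-rule — add (a implies (((a or not e) or not c) and not b)), (d and not b).
(d and not b): α-rule — add d, not b.
(a implies (((a or not e) or not c) and not b)): β-rule — branch into not a  //  (((a or not e) or not c) and not b).
  branch 1 (add not a):
    ○ open, literals {a=0, b=0, d=1}.
  branch 2 (add (((a or not e) or not c) and not b)):
    (((a or not e) or not c) and not b): α-rule — add ((a or not e) or not c), not b.
    ((a or not e) or not c): β-rule — branch into (a or not e)  //  not c.
      branch 2.1 (add (a or not e)):
        (a or not e): β-rule — branch into a  //  not e.
          branch 2.1.1 (add a):
            ○ open, literals {a=1, b=0, d=1}.
          branch 2.1.2 (add not e):
            ○ open, literals {b=0, d=1, e=0}.
      branch 2.2 (add not c):
        ○ open, literals {b=0, c=0, d=1}.
0 branches closed, 4 open.
Each open branch fixes some atoms; the unmentioned ones are free. Counting distinct full assignments: branch {a=0, b=0, d=1} (c, e) contributes 4 new; branch {a=1, b=0, d=1} (c, e) contributes 4 new; branch {b=0, d=1, e=0} (a, c) contributes 0 new; branch {b=0, c=0, d=1} (a, e) contributes 0 new. Total: 8.

8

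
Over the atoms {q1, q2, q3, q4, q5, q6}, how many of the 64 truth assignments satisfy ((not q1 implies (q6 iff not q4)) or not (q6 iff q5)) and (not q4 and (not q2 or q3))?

Initial set: {(((not q1 implies (q6 iff not q4)) or not (q6 iff q5)) and (not q4 and (not q2 or q3)))}.
(((not q1 implies (q6 iff not q4)) or not (q6 iff q5)) and (not q4 and (not q2 or q3))): α-rule — add ((not q1 implies (q6 iff not q4)) or not (q6 iff q5)), (not q4 and (not q2 or q3)).
(not q4 and (not q2 or q3)): α-rule — add not q4, (not q2 or q3).
((not q1 implies (q6 iff not q4)) or not (q6 iff q5)): β-rule — branch into (not q1 implies (q6 iff not q4))  //  not (q6 iff q5).
  branch 1 (add (not q1 implies (q6 iff not q4))):
    (not q2 or q3): β-rule — branch into not q2  //  q3.
      branch 1.1 (add not q2):
        (not q1 implies (q6 iff not q4)): β-rule — branch into not not q1  //  (q6 iff not q4).
          branch 1.1.1 (add not not q1):
            ○ open, literals {q1=T, q2=F, q4=F}.
          branch 1.1.2 (add (q6 iff not q4)):
            (q6 iff not q4): β-rule — branch into q6, not q4  //  not q6, not not q4.
              branch 1.1.2.1 (add q6, not q4):
                ○ open, literals {q2=F, q4=F, q6=T}.
              branch 1.1.2.2 (add not q6, not not q4):
                × closes — contains both q4 and not q4.
      branch 1.2 (add q3):
        (not q1 implies (q6 iff not q4)): β-rule — branch into not not q1  //  (q6 iff not q4).
          branch 1.2.1 (add not not q1):
            ○ open, literals {q1=T, q3=T, q4=F}.
          branch 1.2.2 (add (q6 iff not q4)):
            (q6 iff not q4): β-rule — branch into q6, not q4  //  not q6, not not q4.
              branch 1.2.2.1 (add q6, not q4):
                ○ open, literals {q3=T, q4=F, q6=T}.
              branch 1.2.2.2 (add not q6, not not q4):
                × closes — contains both q4 and not q4.
  branch 2 (add not (q6 iff q5)):
    (not q2 or q3): β-rule — branch into not q2  //  q3.
      branch 2.1 (add not q2):
        not (q6 iff q5): β-rule — branch into q6, not q5  //  not q6, q5.
          branch 2.1.1 (add q6, not q5):
            ○ open, literals {q2=F, q4=F, q5=F, q6=T}.
          branch 2.1.2 (add not q6, q5):
            ○ open, literals {q2=F, q4=F, q5=T, q6=F}.
      branch 2.2 (add q3):
        not (q6 iff q5): β-rule — branch into q6, not q5  //  not q6, q5.
          branch 2.2.1 (add q6, not q5):
            ○ open, literals {q3=T, q4=F, q5=F, q6=T}.
          branch 2.2.2 (add not q6, q5):
            ○ open, literals {q3=T, q4=F, q5=T, q6=F}.
2 branches closed, 8 open.
Each open branch fixes some atoms; the unmentioned ones are free. Counting distinct full assignments: branch {q1=T, q2=F, q4=F} (q3, q5, q6) contributes 8 new; branch {q2=F, q4=F, q6=T} (q1, q3, q5) contributes 4 new; branch {q1=T, q3=T, q4=F} (q2, q5, q6) contributes 4 new; branch {q3=T, q4=F, q6=T} (q1, q2, q5) contributes 2 new; branch {q2=F, q4=F, q5=F, q6=T} (q1, q3) contributes 0 new; branch {q2=F, q4=F, q5=T, q6=F} (q1, q3) contributes 2 new; branch {q3=T, q4=F, q5=F, q6=T} (q1, q2) contributes 0 new; branch {q3=T, q4=F, q5=T, q6=F} (q1, q2) contributes 1 new. Total: 21.

21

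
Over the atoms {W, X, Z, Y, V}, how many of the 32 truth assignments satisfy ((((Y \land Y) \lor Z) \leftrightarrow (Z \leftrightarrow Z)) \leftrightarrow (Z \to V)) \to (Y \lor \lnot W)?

30

Initial set: {T (((((Y \land Y) \lor Z) \leftrightarrow (Z \leftrightarrow Z)) \leftrightarrow (Z \to V)) \to (Y \lor \lnot W))}.
T (((((Y \land Y) \lor Z) \leftrightarrow (Z \leftrightarrow Z)) \leftrightarrow (Z \to V)) \to (Y \lor \lnot W)): β-rule — branch into F ((((Y \land Y) \lor Z) \leftrightarrow (Z \leftrightarrow Z)) \leftrightarrow (Z \to V))  //  T (Y \lor \lnot W).
  branch 1 (add F ((((Y \land Y) \lor Z) \leftrightarrow (Z \leftrightarrow Z)) \leftrightarrow (Z \to V))):
    F ((((Y \land Y) \lor Z) \leftrightarrow (Z \leftrightarrow Z)) \leftrightarrow (Z \to V)): β-rule — branch into T (((Y \land Y) \lor Z) \leftrightarrow (Z \leftrightarrow Z)), F (Z \to V)  //  F (((Y \land Y) \lor Z) \leftrightarrow (Z \leftrightarrow Z)), T (Z \to V).
      branch 1.1 (add T (((Y \land Y) \lor Z) \leftrightarrow (Z \leftrightarrow Z)), F (Z \to V)):
        F (Z \to V): α-rule — add T Z, F V.
        T (((Y \land Y) \lor Z) \leftrightarrow (Z \leftrightarrow Z)): β-rule — branch into T ((Y \land Y) \lor Z), T (Z \leftrightarrow Z)  //  F ((Y \land Y) \lor Z), F (Z \leftrightarrow Z).
          branch 1.1.1 (add T ((Y \land Y) \lor Z), T (Z \leftrightarrow Z)):
            T ((Y \land Y) \lor Z): β-rule — branch into T (Y \land Y)  //  T Z.
              branch 1.1.1.1 (add T (Y \land Y)):
                T (Y \land Y): α-rule — add T Y, T Y.
                T (Z \leftrightarrow Z): β-rule — branch into T Z, T Z  //  F Z, F Z.
                  branch 1.1.1.1.1 (add T Z, T Z):
                    ○ open, literals {V=false, Y=true, Z=true}.
                  branch 1.1.1.1.2 (add F Z, F Z):
                    × closes — contains both Z and \lnot Z.
              branch 1.1.1.2 (add T Z):
                T (Z \leftrightarrow Z): β-rule — branch into T Z, T Z  //  F Z, F Z.
                  branch 1.1.1.2.1 (add T Z, T Z):
                    ○ open, literals {V=false, Z=true}.
                  branch 1.1.1.2.2 (add F Z, F Z):
                    × closes — contains both Z and \lnot Z.
          branch 1.1.2 (add F ((Y \land Y) \lor Z), F (Z \leftrightarrow Z)):
            F ((Y \land Y) \lor Z): α-rule — add F (Y \land Y), F Z.
            × closes — contains both Z and \lnot Z.
      branch 1.2 (add F (((Y \land Y) \lor Z) \leftrightarrow (Z \leftrightarrow Z)), T (Z \to V)):
        F (((Y \land Y) \lor Z) \leftrightarrow (Z \leftrightarrow Z)): β-rule — branch into T ((Y \land Y) \lor Z), F (Z \leftrightarrow Z)  //  F ((Y \land Y) \lor Z), T (Z \leftrightarrow Z).
          branch 1.2.1 (add T ((Y \land Y) \lor Z), F (Z \leftrightarrow Z)):
            T (Z \to V): β-rule — branch into F Z  //  T V.
              branch 1.2.1.1 (add F Z):
                T ((Y \land Y) \lor Z): β-rule — branch into T (Y \land Y)  //  T Z.
                  branch 1.2.1.1.1 (add T (Y \land Y)):
                    T (Y \land Y): α-rule — add T Y, T Y.
                    F (Z \leftrightarrow Z): β-rule — branch into T Z, F Z  //  F Z, T Z.
                      branch 1.2.1.1.1.1 (add T Z, F Z):
                        × closes — contains both Z and \lnot Z.
                      branch 1.2.1.1.1.2 (add F Z, T Z):
                        × closes — contains both Z and \lnot Z.
                  branch 1.2.1.1.2 (add T Z):
                    × closes — contains both Z and \lnot Z.
              branch 1.2.1.2 (add T V):
                T ((Y \land Y) \lor Z): β-rule — branch into T (Y \land Y)  //  T Z.
                  branch 1.2.1.2.1 (add T (Y \land Y)):
                    T (Y \land Y): α-rule — add T Y, T Y.
                    F (Z \leftrightarrow Z): β-rule — branch into T Z, F Z  //  F Z, T Z.
                      branch 1.2.1.2.1.1 (add T Z, F Z):
                        × closes — contains both Z and \lnot Z.
                      branch 1.2.1.2.1.2 (add F Z, T Z):
                        × closes — contains both Z and \lnot Z.
                  branch 1.2.1.2.2 (add T Z):
                    F (Z \leftrightarrow Z): β-rule — branch into T Z, F Z  //  F Z, T Z.
                      branch 1.2.1.2.2.1 (add T Z, F Z):
                        × closes — contains both Z and \lnot Z.
                      branch 1.2.1.2.2.2 (add F Z, T Z):
                        × closes — contains both Z and \lnot Z.
          branch 1.2.2 (add F ((Y \land Y) \lor Z), T (Z \leftrightarrow Z)):
            F ((Y \land Y) \lor Z): α-rule — add F (Y \land Y), F Z.
            T (Z \to V): β-rule — branch into F Z  //  T V.
              branch 1.2.2.1 (add F Z):
                T (Z \leftrightarrow Z): β-rule — branch into T Z, T Z  //  F Z, F Z.
                  branch 1.2.2.1.1 (add T Z, T Z):
                    × closes — contains both Z and \lnot Z.
                  branch 1.2.2.1.2 (add F Z, F Z):
                    F (Y \land Y): β-rule — branch into F Y  //  F Y.
                      branch 1.2.2.1.2.1 (add F Y):
                        ○ open, literals {Y=false, Z=false}.
                      branch 1.2.2.1.2.2 (add F Y):
                        ○ open, literals {Y=false, Z=false}.
              branch 1.2.2.2 (add T V):
                T (Z \leftrightarrow Z): β-rule — branch into T Z, T Z  //  F Z, F Z.
                  branch 1.2.2.2.1 (add T Z, T Z):
                    × closes — contains both Z and \lnot Z.
                  branch 1.2.2.2.2 (add F Z, F Z):
                    F (Y \land Y): β-rule — branch into F Y  //  F Y.
                      branch 1.2.2.2.2.1 (add F Y):
                        ○ open, literals {V=true, Y=false, Z=false}.
                      branch 1.2.2.2.2.2 (add F Y):
                        ○ open, literals {V=true, Y=false, Z=false}.
  branch 2 (add T (Y \lor \lnot W)):
    T (Y \lor \lnot W): β-rule — branch into T Y  //  T \lnot W.
      branch 2.1 (add T Y):
        ○ open, literals {Y=true}.
      branch 2.2 (add T \lnot W):
        ○ open, literals {W=false}.
12 branches closed, 8 open.
Each open branch fixes some atoms; the unmentioned ones are free. Counting distinct full assignments: branch {V=false, Y=true, Z=true} (W, X) contributes 4 new; branch {V=false, Z=true} (W, X, Y) contributes 4 new; branch {Y=false, Z=false} (W, X, V) contributes 8 new; branch {Y=false, Z=false} (W, X, V) contributes 0 new; branch {V=true, Y=false, Z=false} (W, X) contributes 0 new; branch {V=true, Y=false, Z=false} (W, X) contributes 0 new; branch {Y=true} (W, X, Z, V) contributes 12 new; branch {W=false} (X, Z, Y, V) contributes 2 new. Total: 30.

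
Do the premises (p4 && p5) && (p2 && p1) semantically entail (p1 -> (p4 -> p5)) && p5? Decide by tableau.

Yes

Initial set: {((p4 && p5) && (p2 && p1)); !((p1 -> (p4 -> p5)) && p5)}.
((p4 && p5) && (p2 && p1)): α-rule — add (p4 && p5), (p2 && p1).
(p4 && p5): α-rule — add p4, p5.
(p2 && p1): α-rule — add p2, p1.
!((p1 -> (p4 -> p5)) && p5): β-rule — branch into !(p1 -> (p4 -> p5))  //  !p5.
  branch 1 (add !(p1 -> (p4 -> p5))):
    !(p1 -> (p4 -> p5)): α-rule — add p1, !(p4 -> p5).
    !(p4 -> p5): α-rule — add p4, !p5.
    × closes — contains both p5 and !p5.
  branch 2 (add !p5):
    × closes — contains both p5 and !p5.
All 2 branches close.
Every branch closed, so the premises entail the conclusion.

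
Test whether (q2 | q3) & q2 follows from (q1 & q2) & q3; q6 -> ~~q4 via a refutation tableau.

Initial set: {T ((q1 & q2) & q3); T (q6 -> ~~q4); F ((q2 | q3) & q2)}.
T ((q1 & q2) & q3): α-rule — add T (q1 & q2), T q3.
T (q1 & q2): α-rule — add T q1, T q2.
T (q6 -> ~~q4): β-rule — branch into F q6  //  T ~~q4.
  branch 1 (add F q6):
    F ((q2 | q3) & q2): β-rule — branch into F (q2 | q3)  //  F q2.
      branch 1.1 (add F (q2 | q3)):
        F (q2 | q3): α-rule — add F q2, F q3.
        × closes — contains both q2 and ~q2.
      branch 1.2 (add F q2):
        × closes — contains both q2 and ~q2.
  branch 2 (add T ~~q4):
    T ~~q4: drop double negation, giving T q4.
    F ((q2 | q3) & q2): β-rule — branch into F (q2 | q3)  //  F q2.
      branch 2.1 (add F (q2 | q3)):
        F (q2 | q3): α-rule — add F q2, F q3.
        × closes — contains both q2 and ~q2.
      branch 2.2 (add F q2):
        × closes — contains both q2 and ~q2.
All 4 branches close.
Every branch closed, so the premises entail the conclusion.

Yes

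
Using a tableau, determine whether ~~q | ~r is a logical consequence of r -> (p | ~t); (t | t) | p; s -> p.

No

Initial set: {(r -> (p | ~t)); ((t | t) | p); (s -> p); ~(~~q | ~r)}.
~(~~q | ~r): α-rule — add ~~~q, ~~r.
~~~q: drop double negation, giving ~q.
(r -> (p | ~t)): β-rule — branch into ~r  //  (p | ~t).
  branch 1 (add ~r):
    × closes — contains both r and ~r.
  branch 2 (add (p | ~t)):
    ((t | t) | p): β-rule — branch into (t | t)  //  p.
      branch 2.1 (add (t | t)):
        (s -> p): β-rule — branch into ~s  //  p.
          branch 2.1.1 (add ~s):
            (p | ~t): β-rule — branch into p  //  ~t.
              branch 2.1.1.1 (add p):
                (t | t): β-rule — branch into t  //  t.
                  branch 2.1.1.1.1 (add t):
                    ○ open, literals {p=1, q=0, r=1, s=0, t=1}.
                  branch 2.1.1.1.2 (add t):
                    ○ open, literals {p=1, q=0, r=1, s=0, t=1}.
              branch 2.1.1.2 (add ~t):
                (t | t): β-rule — branch into t  //  t.
                  branch 2.1.1.2.1 (add t):
                    × closes — contains both t and ~t.
                  branch 2.1.1.2.2 (add t):
                    × closes — contains both t and ~t.
          branch 2.1.2 (add p):
            (p | ~t): β-rule — branch into p  //  ~t.
              branch 2.1.2.1 (add p):
                (t | t): β-rule — branch into t  //  t.
                  branch 2.1.2.1.1 (add t):
                    ○ open, literals {p=1, q=0, r=1, t=1}.
                  branch 2.1.2.1.2 (add t):
                    ○ open, literals {p=1, q=0, r=1, t=1}.
              branch 2.1.2.2 (add ~t):
                (t | t): β-rule — branch into t  //  t.
                  branch 2.1.2.2.1 (add t):
                    × closes — contains both t and ~t.
                  branch 2.1.2.2.2 (add t):
                    × closes — contains both t and ~t.
      branch 2.2 (add p):
        (s -> p): β-rule — branch into ~s  //  p.
          branch 2.2.1 (add ~s):
            (p | ~t): β-rule — branch into p  //  ~t.
              branch 2.2.1.1 (add p):
                ○ open, literals {p=1, q=0, r=1, s=0}.
              branch 2.2.1.2 (add ~t):
                ○ open, literals {p=1, q=0, r=1, s=0, t=0}.
          branch 2.2.2 (add p):
            (p | ~t): β-rule — branch into p  //  ~t.
              branch 2.2.2.1 (add p):
                ○ open, literals {p=1, q=0, r=1}.
              branch 2.2.2.2 (add ~t):
                ○ open, literals {p=1, q=0, r=1, t=0}.
5 branches closed, 8 open.
An open branch gives a countermodel: p=1, q=0, r=1, s=0, t=1 (unmentioned atoms arbitrary); the premises hold there but the conclusion fails.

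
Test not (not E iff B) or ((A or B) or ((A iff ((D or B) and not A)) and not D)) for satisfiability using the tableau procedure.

Satisfiable

Initial set: {(not (not E iff B) or ((A or B) or ((A iff ((D or B) and not A)) and not D)))}.
(not (not E iff B) or ((A or B) or ((A iff ((D or B) and not A)) and not D))): β-rule — branch into not (not E iff B)  //  ((A or B) or ((A iff ((D or B) and not A)) and not D)).
  branch 1 (add not (not E iff B)):
    not (not E iff B): β-rule — branch into not E, not B  //  not not E, B.
      branch 1.1 (add not E, not B):
        ○ open, literals {B=0, E=0}.
      branch 1.2 (add not not E, B):
        ○ open, literals {B=1, E=1}.
  branch 2 (add ((A or B) or ((A iff ((D or B) and not A)) and not D))):
    ((A or B) or ((A iff ((D or B) and not A)) and not D)): β-rule — branch into (A or B)  //  ((A iff ((D or B) and not A)) and not D).
      branch 2.1 (add (A or B)):
        (A or B): β-rule — branch into A  //  B.
          branch 2.1.1 (add A):
            ○ open, literals {A=1}.
          branch 2.1.2 (add B):
            ○ open, literals {B=1}.
      branch 2.2 (add ((A iff ((D or B) and not A)) and not D)):
        ((A iff ((D or B) and not A)) and not D): α-rule — add (A iff ((D or B) and not A)), not D.
        (A iff ((D or B) and not A)): β-rule — branch into A, ((D or B) and not A)  //  not A, not ((D or B) and not A).
          branch 2.2.1 (add A, ((D or B) and not A)):
            ((D or B) and not A): α-rule — add (D or B), not A.
            × closes — contains both A and not A.
          branch 2.2.2 (add not A, not ((D or B) and not A)):
            not ((D or B) and not A): β-rule — branch into not (D or B)  //  not not A.
              branch 2.2.2.1 (add not (D or B)):
                not (D or B): α-rule — add not D, not B.
                ○ open, literals {A=0, B=0, D=0}.
              branch 2.2.2.2 (add not not A):
                × closes — contains both A and not A.
2 branches closed, 5 open.
An open branch gives a satisfying assignment: B=0, E=0.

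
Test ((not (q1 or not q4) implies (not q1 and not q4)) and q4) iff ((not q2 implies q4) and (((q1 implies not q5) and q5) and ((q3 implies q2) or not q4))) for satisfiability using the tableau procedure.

Initial set: {(((not (q1 or not q4) implies (not q1 and not q4)) and q4) iff ((not q2 implies q4) and (((q1 implies not q5) and q5) and ((q3 implies q2) or not q4))))}.
(((not (q1 or not q4) implies (not q1 and not q4)) and q4) iff ((not q2 implies q4) and (((q1 implies not q5) and q5) and ((q3 implies q2) or not q4)))): β-rule — branch into ((not (q1 or not q4) implies (not q1 and not q4)) and q4), ((not q2 implies q4) and (((q1 implies not q5) and q5) and ((q3 implies q2) or not q4)))  //  not ((not (q1 or not q4) implies (not q1 and not q4)) and q4), not ((not q2 implies q4) and (((q1 implies not q5) and q5) and ((q3 implies q2) or not q4))).
  branch 1 (add ((not (q1 or not q4) implies (not q1 and not q4)) and q4), ((not q2 implies q4) and (((q1 implies not q5) and q5) and ((q3 implies q2) or not q4)))):
    ((not (q1 or not q4) implies (not q1 and not q4)) and q4): α-rule — add (not (q1 or not q4) implies (not q1 and not q4)), q4.
    ((not q2 implies q4) and (((q1 implies not q5) and q5) and ((q3 implies q2) or not q4))): α-rule — add (not q2 implies q4), (((q1 implies not q5) and q5) and ((q3 implies q2) or not q4)).
    (((q1 implies not q5) and q5) and ((q3 implies q2) or not q4)): α-rule — add ((q1 implies not q5) and q5), ((q3 implies q2) or not q4).
    ((q1 implies not q5) and q5): α-rule — add (q1 implies not q5), q5.
    (not (q1 or not q4) implies (not q1 and not q4)): β-rule — branch into not not (q1 or not q4)  //  (not q1 and not q4).
      branch 1.1 (add not not (q1 or not q4)):
        (not q2 implies q4): β-rule — branch into not not q2  //  q4.
          branch 1.1.1 (add not not q2):
            ((q3 implies q2) or not q4): β-rule — branch into (q3 implies q2)  //  not q4.
              branch 1.1.1.1 (add (q3 implies q2)):
                (q1 implies not q5): β-rule — branch into not q1  //  not q5.
                  branch 1.1.1.1.1 (add not q1):
                    not not (q1 or not q4): β-rule — branch into q1  //  not q4.
                      branch 1.1.1.1.1.1 (add q1):
                        × closes — contains both q1 and not q1.
                      branch 1.1.1.1.1.2 (add not q4):
                        × closes — contains both q4 and not q4.
                  branch 1.1.1.1.2 (add not q5):
                    × closes — contains both q5 and not q5.
              branch 1.1.1.2 (add not q4):
                × closes — contains both q4 and not q4.
          branch 1.1.2 (add q4):
            ((q3 implies q2) or not q4): β-rule — branch into (q3 implies q2)  //  not q4.
              branch 1.1.2.1 (add (q3 implies q2)):
                (q1 implies not q5): β-rule — branch into not q1  //  not q5.
                  branch 1.1.2.1.1 (add not q1):
                    not not (q1 or not q4): β-rule — branch into q1  //  not q4.
                      branch 1.1.2.1.1.1 (add q1):
                        × closes — contains both q1 and not q1.
                      branch 1.1.2.1.1.2 (add not q4):
                        × closes — contains both q4 and not q4.
                  branch 1.1.2.1.2 (add not q5):
                    × closes — contains both q5 and not q5.
              branch 1.1.2.2 (add not q4):
                × closes — contains both q4 and not q4.
      branch 1.2 (add (not q1 and not q4)):
        (not q1 and not q4): α-rule — add not q1, not q4.
        × closes — contains both q4 and not q4.
  branch 2 (add not ((not (q1 or not q4) implies (not q1 and not q4)) and q4), not ((not q2 implies q4) and (((q1 implies not q5) and q5) and ((q3 implies q2) or not q4)))):
    not ((not (q1 or not q4) implies (not q1 and not q4)) and q4): β-rule — branch into not (not (q1 or not q4) implies (not q1 and not q4))  //  not q4.
      branch 2.1 (add not (not (q1 or not q4) implies (not q1 and not q4))):
        not (not (q1 or not q4) implies (not q1 and not q4)): α-rule — add not (q1 or not q4), not (not q1 and not q4).
        not (q1 or not q4): α-rule — add not q1, not not q4.
        not ((not q2 implies q4) and (((q1 implies not q5) and q5) and ((q3 implies q2) or not q4))): β-rule — branch into not (not q2 implies q4)  //  not (((q1 implies not q5) and q5) and ((q3 implies q2) or not q4)).
          branch 2.1.1 (add not (not q2 implies q4)):
            not (not q2 implies q4): α-rule — add not q2, not q4.
            × closes — contains both q4 and not q4.
          branch 2.1.2 (add not (((q1 implies not q5) and q5) and ((q3 implies q2) or not q4))):
            not (not q1 and not q4): β-rule — branch into not not q1  //  not not q4.
              branch 2.1.2.1 (add not not q1):
                × closes — contains both q1 and not q1.
              branch 2.1.2.2 (add not not q4):
                not (((q1 implies not q5) and q5) and ((q3 implies q2) or not q4)): β-rule — branch into not ((q1 implies not q5) and q5)  //  not ((q3 implies q2) or not q4).
                  branch 2.1.2.2.1 (add not ((q1 implies not q5) and q5)):
                    not ((q1 implies not q5) and q5): β-rule — branch into not (q1 implies not q5)  //  not q5.
                      branch 2.1.2.2.1.1 (add not (q1 implies not q5)):
                        not (q1 implies not q5): α-rule — add q1, not not q5.
                        × closes — contains both q1 and not q1.
                      branch 2.1.2.2.1.2 (add not q5):
                        ○ open, literals {q1=F, q4=T, q5=F}.
                  branch 2.1.2.2.2 (add not ((q3 implies q2) or not q4)):
                    not ((q3 implies q2) or not q4): α-rule — add not (q3 implies q2), not not q4.
                    not (q3 implies q2): α-rule — add q3, not q2.
                    ○ open, literals {q1=F, q2=F, q3=T, q4=T}.
      branch 2.2 (add not q4):
        not ((not q2 implies q4) and (((q1 implies not q5) and q5) and ((q3 implies q2) or not q4))): β-rule — branch into not (not q2 implies q4)  //  not (((q1 implies not q5) and q5) and ((q3 implies q2) or not q4)).
          branch 2.2.1 (add not (not q2 implies q4)):
            not (not q2 implies q4): α-rule — add not q2, not q4.
            ○ open, literals {q2=F, q4=F}.
          branch 2.2.2 (add not (((q1 implies not q5) and q5) and ((q3 implies q2) or not q4))):
            not (((q1 implies not q5) and q5) and ((q3 implies q2) or not q4)): β-rule — branch into not ((q1 implies not q5) and q5)  //  not ((q3 implies q2) or not q4).
              branch 2.2.2.1 (add not ((q1 implies not q5) and q5)):
                not ((q1 implies not q5) and q5): β-rule — branch into not (q1 implies not q5)  //  not q5.
                  branch 2.2.2.1.1 (add not (q1 implies not q5)):
                    not (q1 implies not q5): α-rule — add q1, not not q5.
                    ○ open, literals {q1=T, q4=F, q5=T}.
                  branch 2.2.2.1.2 (add not q5):
                    ○ open, literals {q4=F, q5=F}.
              branch 2.2.2.2 (add not ((q3 implies q2) or not q4)):
                not ((q3 implies q2) or not q4): α-rule — add not (q3 implies q2), not not q4.
                × closes — contains both q4 and not q4.
13 branches closed, 5 open.
An open branch gives a satisfying assignment: q1=F, q4=T, q5=F.

Satisfiable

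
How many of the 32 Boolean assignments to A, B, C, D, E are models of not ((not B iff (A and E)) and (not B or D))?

Initial set: {T not ((not B iff (A and E)) and (not B or D))}.
T not ((not B iff (A and E)) and (not B or D)): β-rule — branch into F (not B iff (A and E))  //  F (not B or D).
  branch 1 (add F (not B iff (A and E))):
    F (not B iff (A and E)): β-rule — branch into T not B, F (A and E)  //  F not B, T (A and E).
      branch 1.1 (add T not B, F (A and E)):
        F (A and E): β-rule — branch into F A  //  F E.
          branch 1.1.1 (add F A):
            ○ open, literals {A=F, B=F}.
          branch 1.1.2 (add F E):
            ○ open, literals {B=F, E=F}.
      branch 1.2 (add F not B, T (A and E)):
        T (A and E): α-rule — add T A, T E.
        ○ open, literals {A=T, B=T, E=T}.
  branch 2 (add F (not B or D)):
    F (not B or D): α-rule — add F not B, F D.
    ○ open, literals {B=T, D=F}.
0 branches closed, 4 open.
Each open branch fixes some atoms; the unmentioned ones are free. Counting distinct full assignments: branch {A=F, B=F} (C, D, E) contributes 8 new; branch {B=F, E=F} (A, C, D) contributes 4 new; branch {A=T, B=T, E=T} (C, D) contributes 4 new; branch {B=T, D=F} (A, C, E) contributes 6 new. Total: 22.

22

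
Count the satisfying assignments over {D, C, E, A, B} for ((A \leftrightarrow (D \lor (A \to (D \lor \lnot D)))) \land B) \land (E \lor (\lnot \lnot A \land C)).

Initial set: {(((A \leftrightarrow (D \lor (A \to (D \lor \lnot D)))) \land B) \land (E \lor (\lnot \lnot A \land C)))}.
(((A \leftrightarrow (D \lor (A \to (D \lor \lnot D)))) \land B) \land (E \lor (\lnot \lnot A \land C))): α-rule — add ((A \leftrightarrow (D \lor (A \to (D \lor \lnot D)))) \land B), (E \lor (\lnot \lnot A \land C)).
((A \leftrightarrow (D \lor (A \to (D \lor \lnot D)))) \land B): α-rule — add (A \leftrightarrow (D \lor (A \to (D \lor \lnot D)))), B.
(E \lor (\lnot \lnot A \land C)): β-rule — branch into E  //  (\lnot \lnot A \land C).
  branch 1 (add E):
    (A \leftrightarrow (D \lor (A \to (D \lor \lnot D)))): β-rule — branch into A, (D \lor (A \to (D \lor \lnot D)))  //  \lnot A, \lnot (D \lor (A \to (D \lor \lnot D))).
      branch 1.1 (add A, (D \lor (A \to (D \lor \lnot D)))):
        (D \lor (A \to (D \lor \lnot D))): β-rule — branch into D  //  (A \to (D \lor \lnot D)).
          branch 1.1.1 (add D):
            ○ open, literals {A=1, B=1, D=1, E=1}.
          branch 1.1.2 (add (A \to (D \lor \lnot D))):
            (A \to (D \lor \lnot D)): β-rule — branch into \lnot A  //  (D \lor \lnot D).
              branch 1.1.2.1 (add \lnot A):
                × closes — contains both A and \lnot A.
              branch 1.1.2.2 (add (D \lor \lnot D)):
                (D \lor \lnot D): β-rule — branch into D  //  \lnot D.
                  branch 1.1.2.2.1 (add D):
                    ○ open, literals {A=1, B=1, D=1, E=1}.
                  branch 1.1.2.2.2 (add \lnot D):
                    ○ open, literals {A=1, B=1, D=0, E=1}.
      branch 1.2 (add \lnot A, \lnot (D \lor (A \to (D \lor \lnot D)))):
        \lnot (D \lor (A \to (D \lor \lnot D))): α-rule — add \lnot D, \lnot (A \to (D \lor \lnot D)).
        \lnot (A \to (D \lor \lnot D)): α-rule — add A, \lnot (D \lor \lnot D).
        × closes — contains both A and \lnot A.
  branch 2 (add (\lnot \lnot A \land C)):
    (\lnot \lnot A \land C): α-rule — add \lnot \lnot A, C.
    \lnot \lnot A: drop double negation, giving A.
    (A \leftrightarrow (D \lor (A \to (D \lor \lnot D)))): β-rule — branch into A, (D \lor (A \to (D \lor \lnot D)))  //  \lnot A, \lnot (D \lor (A \to (D \lor \lnot D))).
      branch 2.1 (add A, (D \lor (A \to (D \lor \lnot D)))):
        (D \lor (A \to (D \lor \lnot D))): β-rule — branch into D  //  (A \to (D \lor \lnot D)).
          branch 2.1.1 (add D):
            ○ open, literals {A=1, B=1, C=1, D=1}.
          branch 2.1.2 (add (A \to (D \lor \lnot D))):
            (A \to (D \lor \lnot D)): β-rule — branch into \lnot A  //  (D \lor \lnot D).
              branch 2.1.2.1 (add \lnot A):
                × closes — contains both A and \lnot A.
              branch 2.1.2.2 (add (D \lor \lnot D)):
                (D \lor \lnot D): β-rule — branch into D  //  \lnot D.
                  branch 2.1.2.2.1 (add D):
                    ○ open, literals {A=1, B=1, C=1, D=1}.
                  branch 2.1.2.2.2 (add \lnot D):
                    ○ open, literals {A=1, B=1, C=1, D=0}.
      branch 2.2 (add \lnot A, \lnot (D \lor (A \to (D \lor \lnot D)))):
        × closes — contains both A and \lnot A.
4 branches closed, 6 open.
Each open branch fixes some atoms; the unmentioned ones are free. Counting distinct full assignments: branch {A=1, B=1, D=1, E=1} (C) contributes 2 new; branch {A=1, B=1, D=1, E=1} (C) contributes 0 new; branch {A=1, B=1, D=0, E=1} (C) contributes 2 new; branch {A=1, B=1, C=1, D=1} (E) contributes 1 new; branch {A=1, B=1, C=1, D=1} (E) contributes 0 new; branch {A=1, B=1, C=1, D=0} (E) contributes 1 new. Total: 6.

6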